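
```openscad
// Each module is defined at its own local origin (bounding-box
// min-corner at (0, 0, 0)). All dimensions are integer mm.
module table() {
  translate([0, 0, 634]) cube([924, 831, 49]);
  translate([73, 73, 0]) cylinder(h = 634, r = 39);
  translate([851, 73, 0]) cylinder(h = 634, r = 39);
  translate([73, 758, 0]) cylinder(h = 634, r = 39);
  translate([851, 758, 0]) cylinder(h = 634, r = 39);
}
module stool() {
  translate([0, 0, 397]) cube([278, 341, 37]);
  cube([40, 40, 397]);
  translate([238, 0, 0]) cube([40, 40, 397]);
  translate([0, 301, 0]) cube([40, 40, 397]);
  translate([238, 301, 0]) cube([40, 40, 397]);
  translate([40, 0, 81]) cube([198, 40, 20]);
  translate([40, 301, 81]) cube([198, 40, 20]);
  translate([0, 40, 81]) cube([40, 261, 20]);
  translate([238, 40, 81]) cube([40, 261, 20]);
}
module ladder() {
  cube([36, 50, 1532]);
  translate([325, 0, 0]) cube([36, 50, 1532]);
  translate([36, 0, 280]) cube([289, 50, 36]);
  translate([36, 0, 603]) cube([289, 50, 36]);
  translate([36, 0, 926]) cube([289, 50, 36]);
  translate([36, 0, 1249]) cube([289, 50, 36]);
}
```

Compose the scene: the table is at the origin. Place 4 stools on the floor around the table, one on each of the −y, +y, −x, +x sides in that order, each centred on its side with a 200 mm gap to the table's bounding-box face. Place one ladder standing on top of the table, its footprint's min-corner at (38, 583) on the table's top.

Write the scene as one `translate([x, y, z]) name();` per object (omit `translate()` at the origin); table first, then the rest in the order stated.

table();
translate([323, -541, 0]) stool();
translate([323, 1031, 0]) stool();
translate([-478, 245, 0]) stool();
translate([1124, 245, 0]) stool();
translate([38, 583, 683]) ladder();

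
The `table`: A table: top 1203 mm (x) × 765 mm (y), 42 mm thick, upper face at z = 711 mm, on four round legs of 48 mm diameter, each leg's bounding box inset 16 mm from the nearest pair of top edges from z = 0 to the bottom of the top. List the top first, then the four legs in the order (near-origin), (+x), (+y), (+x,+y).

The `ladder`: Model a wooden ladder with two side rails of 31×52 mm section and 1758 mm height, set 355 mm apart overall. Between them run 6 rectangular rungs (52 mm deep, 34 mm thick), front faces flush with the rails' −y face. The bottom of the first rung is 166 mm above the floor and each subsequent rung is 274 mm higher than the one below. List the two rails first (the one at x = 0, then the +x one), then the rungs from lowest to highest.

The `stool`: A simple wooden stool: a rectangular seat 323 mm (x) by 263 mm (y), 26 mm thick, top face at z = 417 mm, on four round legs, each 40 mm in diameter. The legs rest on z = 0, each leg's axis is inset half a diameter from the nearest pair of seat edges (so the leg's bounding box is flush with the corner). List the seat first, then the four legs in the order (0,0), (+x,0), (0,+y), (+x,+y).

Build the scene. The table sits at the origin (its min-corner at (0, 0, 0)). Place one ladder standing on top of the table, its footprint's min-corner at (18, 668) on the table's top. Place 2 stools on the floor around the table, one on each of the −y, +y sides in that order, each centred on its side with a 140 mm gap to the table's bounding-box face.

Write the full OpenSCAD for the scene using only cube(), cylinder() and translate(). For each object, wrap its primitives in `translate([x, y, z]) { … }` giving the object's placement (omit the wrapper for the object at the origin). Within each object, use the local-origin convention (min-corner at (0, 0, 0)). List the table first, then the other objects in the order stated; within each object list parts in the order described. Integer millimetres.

translate([0, 0, 669]) cube([1203, 765, 42]);
translate([40, 40, 0]) cylinder(h = 669, r = 24);
translate([1163, 40, 0]) cylinder(h = 669, r = 24);
translate([40, 725, 0]) cylinder(h = 669, r = 24);
translate([1163, 725, 0]) cylinder(h = 669, r = 24);
translate([18, 668, 711]) {
  cube([31, 52, 1758]);
  translate([324, 0, 0]) cube([31, 52, 1758]);
  translate([31, 0, 166]) cube([293, 52, 34]);
  translate([31, 0, 440]) cube([293, 52, 34]);
  translate([31, 0, 714]) cube([293, 52, 34]);
  translate([31, 0, 988]) cube([293, 52, 34]);
  translate([31, 0, 1262]) cube([293, 52, 34]);
  translate([31, 0, 1536]) cube([293, 52, 34]);
}
translate([440, -403, 0]) {
  translate([0, 0, 391]) cube([323, 263, 26]);
  translate([20, 20, 0]) cylinder(h = 391, r = 20);
  translate([303, 20, 0]) cylinder(h = 391, r = 20);
  translate([20, 243, 0]) cylinder(h = 391, r = 20);
  translate([303, 243, 0]) cylinder(h = 391, r = 20);
}
translate([440, 905, 0]) {
  translate([0, 0, 391]) cube([323, 263, 26]);
  translate([20, 20, 0]) cylinder(h = 391, r = 20);
  translate([303, 20, 0]) cylinder(h = 391, r = 20);
  translate([20, 243, 0]) cylinder(h = 391, r = 20);
  translate([303, 243, 0]) cylinder(h = 391, r = 20);
}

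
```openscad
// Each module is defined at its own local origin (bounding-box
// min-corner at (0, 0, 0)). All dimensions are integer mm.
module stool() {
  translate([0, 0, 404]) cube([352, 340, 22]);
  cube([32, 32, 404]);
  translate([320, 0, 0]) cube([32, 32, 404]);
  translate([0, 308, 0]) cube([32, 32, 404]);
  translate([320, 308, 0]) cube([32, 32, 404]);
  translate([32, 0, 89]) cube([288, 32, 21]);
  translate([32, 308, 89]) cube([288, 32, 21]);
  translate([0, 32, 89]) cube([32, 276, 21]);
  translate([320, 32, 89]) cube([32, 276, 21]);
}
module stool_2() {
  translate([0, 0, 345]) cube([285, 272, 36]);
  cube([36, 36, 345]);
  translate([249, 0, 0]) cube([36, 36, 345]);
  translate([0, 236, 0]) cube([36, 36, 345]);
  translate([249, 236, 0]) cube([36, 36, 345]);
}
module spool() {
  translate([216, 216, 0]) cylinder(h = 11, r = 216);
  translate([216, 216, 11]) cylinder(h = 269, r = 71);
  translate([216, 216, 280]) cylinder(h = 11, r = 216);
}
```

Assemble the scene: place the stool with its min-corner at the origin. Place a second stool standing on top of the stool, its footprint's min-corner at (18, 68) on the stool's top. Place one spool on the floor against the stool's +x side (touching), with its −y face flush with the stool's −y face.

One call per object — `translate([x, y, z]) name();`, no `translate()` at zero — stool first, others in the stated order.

stool();
translate([18, 68, 426]) stool_2();
translate([352, 0, 0]) spool();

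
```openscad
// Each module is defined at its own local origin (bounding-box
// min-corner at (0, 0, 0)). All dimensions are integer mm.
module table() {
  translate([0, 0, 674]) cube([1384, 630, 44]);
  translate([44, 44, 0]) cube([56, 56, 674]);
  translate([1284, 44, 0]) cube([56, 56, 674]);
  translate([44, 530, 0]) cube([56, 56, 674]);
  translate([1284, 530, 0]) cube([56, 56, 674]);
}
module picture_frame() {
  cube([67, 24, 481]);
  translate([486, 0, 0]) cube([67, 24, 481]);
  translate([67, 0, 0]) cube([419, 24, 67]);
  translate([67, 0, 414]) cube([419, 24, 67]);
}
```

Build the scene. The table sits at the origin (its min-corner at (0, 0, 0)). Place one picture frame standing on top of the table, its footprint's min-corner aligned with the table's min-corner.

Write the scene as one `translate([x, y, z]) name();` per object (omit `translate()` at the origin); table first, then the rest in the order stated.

table();
translate([0, 0, 718]) picture_frame();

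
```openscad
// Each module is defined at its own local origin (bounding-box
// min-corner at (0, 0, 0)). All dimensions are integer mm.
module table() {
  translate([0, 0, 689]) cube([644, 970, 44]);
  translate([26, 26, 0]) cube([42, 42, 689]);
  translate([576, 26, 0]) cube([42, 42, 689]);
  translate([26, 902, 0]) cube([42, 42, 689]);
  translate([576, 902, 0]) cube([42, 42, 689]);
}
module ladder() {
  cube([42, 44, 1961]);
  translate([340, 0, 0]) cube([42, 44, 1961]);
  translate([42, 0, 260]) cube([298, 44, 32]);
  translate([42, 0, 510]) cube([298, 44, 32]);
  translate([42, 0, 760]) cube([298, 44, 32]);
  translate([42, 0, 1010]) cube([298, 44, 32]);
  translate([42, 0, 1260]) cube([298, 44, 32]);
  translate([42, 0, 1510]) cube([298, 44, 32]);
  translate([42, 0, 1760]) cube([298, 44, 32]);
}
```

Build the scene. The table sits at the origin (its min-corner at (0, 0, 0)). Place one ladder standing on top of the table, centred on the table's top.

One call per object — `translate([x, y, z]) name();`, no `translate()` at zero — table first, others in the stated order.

table();
translate([131, 463, 733]) ladder();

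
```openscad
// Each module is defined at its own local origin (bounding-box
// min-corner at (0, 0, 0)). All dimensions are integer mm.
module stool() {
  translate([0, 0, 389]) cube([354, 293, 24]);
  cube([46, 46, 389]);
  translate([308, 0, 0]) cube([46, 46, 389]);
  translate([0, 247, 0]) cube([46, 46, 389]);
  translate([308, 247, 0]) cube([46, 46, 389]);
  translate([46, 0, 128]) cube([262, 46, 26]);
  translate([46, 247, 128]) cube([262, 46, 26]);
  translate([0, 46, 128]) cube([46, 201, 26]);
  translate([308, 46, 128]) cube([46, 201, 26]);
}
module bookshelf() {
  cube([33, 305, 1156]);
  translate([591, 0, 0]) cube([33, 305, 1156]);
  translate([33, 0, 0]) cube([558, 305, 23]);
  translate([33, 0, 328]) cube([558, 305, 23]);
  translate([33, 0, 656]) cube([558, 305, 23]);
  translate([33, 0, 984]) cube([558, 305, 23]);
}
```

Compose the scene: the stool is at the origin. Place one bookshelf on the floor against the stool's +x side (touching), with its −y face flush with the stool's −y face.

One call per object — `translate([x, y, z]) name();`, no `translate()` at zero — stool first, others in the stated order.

stool();
translate([354, 0, 0]) bookshelf();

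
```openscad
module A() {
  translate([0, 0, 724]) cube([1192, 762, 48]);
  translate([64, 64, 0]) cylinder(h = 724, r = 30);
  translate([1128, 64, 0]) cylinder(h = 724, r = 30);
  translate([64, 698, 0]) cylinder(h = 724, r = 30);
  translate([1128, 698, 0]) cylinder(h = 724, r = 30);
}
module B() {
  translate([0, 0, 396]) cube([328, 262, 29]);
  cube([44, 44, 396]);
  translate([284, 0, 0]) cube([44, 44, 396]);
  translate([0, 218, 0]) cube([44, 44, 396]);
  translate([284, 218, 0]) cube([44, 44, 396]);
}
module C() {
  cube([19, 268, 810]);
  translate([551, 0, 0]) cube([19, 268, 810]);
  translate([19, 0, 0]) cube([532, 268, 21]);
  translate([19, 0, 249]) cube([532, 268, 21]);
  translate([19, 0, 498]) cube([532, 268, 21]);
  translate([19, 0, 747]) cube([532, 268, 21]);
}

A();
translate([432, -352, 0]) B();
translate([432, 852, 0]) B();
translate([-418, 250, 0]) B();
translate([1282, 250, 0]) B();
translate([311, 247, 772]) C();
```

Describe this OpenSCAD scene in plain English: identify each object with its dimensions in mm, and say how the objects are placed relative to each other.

A is a table with a 1192×762 mm rectangular top, 48 mm thick, top surface at z = 772 mm, supported by four round legs of 60 mm diameter, each leg's bounding box inset 34 mm from the nearest pair of top edges, running from the floor.

B is a simple wooden stool: a rectangular seat 328 mm (x) by 262 mm (y), 29 mm thick, top face at z = 425 mm, on four square legs, each 44×44 mm in cross-section. The legs rest on z = 0, each flush with a corner of the seat.

C is an open bookshelf. Two side panels, each 19 mm thick, 268 mm deep and 810 mm tall, stand 570 mm apart (outside-to-outside). Between them sit 4 shelves, each 21 mm thick and 268 mm deep, spanning the full gap between the sides. The bottom shelf rests on the floor (its underside at z = 0) and the clear gap between one shelf's top and the next shelf's underside is 228 mm.

Four stools sit around the table at the −y, +y, −x, +x sides. The bookshelf is on top of the table, centred.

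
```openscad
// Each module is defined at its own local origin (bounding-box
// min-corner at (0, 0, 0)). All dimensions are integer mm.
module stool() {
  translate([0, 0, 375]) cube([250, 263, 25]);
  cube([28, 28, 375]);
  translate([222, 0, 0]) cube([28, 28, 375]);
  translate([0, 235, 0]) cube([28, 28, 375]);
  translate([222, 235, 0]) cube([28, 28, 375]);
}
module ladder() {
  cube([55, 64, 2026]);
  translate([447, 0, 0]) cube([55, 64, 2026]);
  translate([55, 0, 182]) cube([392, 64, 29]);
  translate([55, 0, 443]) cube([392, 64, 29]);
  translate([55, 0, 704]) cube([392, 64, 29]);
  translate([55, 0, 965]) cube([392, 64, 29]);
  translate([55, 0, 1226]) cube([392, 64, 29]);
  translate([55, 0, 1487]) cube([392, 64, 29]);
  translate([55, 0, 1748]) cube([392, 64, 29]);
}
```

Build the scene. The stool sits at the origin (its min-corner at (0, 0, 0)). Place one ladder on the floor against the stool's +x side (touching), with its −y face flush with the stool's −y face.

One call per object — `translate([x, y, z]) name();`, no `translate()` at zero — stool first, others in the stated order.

stool();
translate([250, 0, 0]) ladder();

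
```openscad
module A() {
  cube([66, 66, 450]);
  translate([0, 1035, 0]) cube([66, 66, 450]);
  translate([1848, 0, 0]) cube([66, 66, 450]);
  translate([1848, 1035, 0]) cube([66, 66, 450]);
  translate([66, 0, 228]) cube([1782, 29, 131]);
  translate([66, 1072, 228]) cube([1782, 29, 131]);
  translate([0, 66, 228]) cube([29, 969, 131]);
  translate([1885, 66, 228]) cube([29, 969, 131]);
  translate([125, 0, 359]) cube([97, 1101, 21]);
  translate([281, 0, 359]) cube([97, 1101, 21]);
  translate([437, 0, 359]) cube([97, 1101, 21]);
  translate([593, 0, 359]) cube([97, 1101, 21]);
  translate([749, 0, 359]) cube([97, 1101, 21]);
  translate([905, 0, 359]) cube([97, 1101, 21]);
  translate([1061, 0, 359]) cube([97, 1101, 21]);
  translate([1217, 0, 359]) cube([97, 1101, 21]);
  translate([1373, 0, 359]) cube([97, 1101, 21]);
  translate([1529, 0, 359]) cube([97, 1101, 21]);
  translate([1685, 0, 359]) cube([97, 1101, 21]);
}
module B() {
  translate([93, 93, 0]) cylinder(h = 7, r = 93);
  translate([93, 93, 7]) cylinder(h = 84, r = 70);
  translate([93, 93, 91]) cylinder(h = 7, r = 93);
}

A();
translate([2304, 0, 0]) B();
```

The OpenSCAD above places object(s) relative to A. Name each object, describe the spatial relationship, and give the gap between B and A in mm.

The spool's nearest face is 390 mm from the bed frame's +x face.

A is a bed frame. B is a spool. The spool is on the floor beside the bed frame on its +x side. The gap between the spool and the bed frame is 390 mm.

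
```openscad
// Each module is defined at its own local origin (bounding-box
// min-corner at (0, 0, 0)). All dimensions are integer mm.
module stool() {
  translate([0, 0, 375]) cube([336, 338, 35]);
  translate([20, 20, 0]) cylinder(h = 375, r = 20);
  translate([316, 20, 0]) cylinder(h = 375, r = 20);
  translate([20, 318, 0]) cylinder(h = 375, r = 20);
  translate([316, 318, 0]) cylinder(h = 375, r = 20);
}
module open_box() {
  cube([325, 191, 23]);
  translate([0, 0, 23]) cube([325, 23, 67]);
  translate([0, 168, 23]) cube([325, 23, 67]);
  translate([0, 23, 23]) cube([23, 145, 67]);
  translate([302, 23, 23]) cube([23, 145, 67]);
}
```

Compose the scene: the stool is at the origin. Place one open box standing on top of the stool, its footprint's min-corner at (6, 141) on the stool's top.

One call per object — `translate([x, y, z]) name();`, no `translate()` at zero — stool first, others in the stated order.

stool();
translate([6, 141, 410]) open_box();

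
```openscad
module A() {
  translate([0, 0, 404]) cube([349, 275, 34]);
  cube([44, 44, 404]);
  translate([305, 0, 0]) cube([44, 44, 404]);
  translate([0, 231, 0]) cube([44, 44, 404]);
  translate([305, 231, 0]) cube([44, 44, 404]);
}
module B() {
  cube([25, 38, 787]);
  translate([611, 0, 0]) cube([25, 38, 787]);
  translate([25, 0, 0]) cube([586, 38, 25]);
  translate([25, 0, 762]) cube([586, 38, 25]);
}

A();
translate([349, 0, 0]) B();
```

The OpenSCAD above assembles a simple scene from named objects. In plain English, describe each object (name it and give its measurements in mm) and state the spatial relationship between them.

A is a four-legged stool. The seat is a 349×275×34 mm slab whose top surface is at z = 438 mm; four square legs, each 44×44 mm in cross-section, run from the floor (z = 0) to the underside of the seat, each flush with a corner of the seat.

B is a picture frame with a 586×737 mm rectangular opening (x by z) and a uniform 25 mm border on every side. Frame depth is 38 mm along y. It is built from two vertical stiles running the full outside height and two horizontal rails spanning the gap between the stiles.

The picture frame is against the stool's +x side, with their −y faces flush.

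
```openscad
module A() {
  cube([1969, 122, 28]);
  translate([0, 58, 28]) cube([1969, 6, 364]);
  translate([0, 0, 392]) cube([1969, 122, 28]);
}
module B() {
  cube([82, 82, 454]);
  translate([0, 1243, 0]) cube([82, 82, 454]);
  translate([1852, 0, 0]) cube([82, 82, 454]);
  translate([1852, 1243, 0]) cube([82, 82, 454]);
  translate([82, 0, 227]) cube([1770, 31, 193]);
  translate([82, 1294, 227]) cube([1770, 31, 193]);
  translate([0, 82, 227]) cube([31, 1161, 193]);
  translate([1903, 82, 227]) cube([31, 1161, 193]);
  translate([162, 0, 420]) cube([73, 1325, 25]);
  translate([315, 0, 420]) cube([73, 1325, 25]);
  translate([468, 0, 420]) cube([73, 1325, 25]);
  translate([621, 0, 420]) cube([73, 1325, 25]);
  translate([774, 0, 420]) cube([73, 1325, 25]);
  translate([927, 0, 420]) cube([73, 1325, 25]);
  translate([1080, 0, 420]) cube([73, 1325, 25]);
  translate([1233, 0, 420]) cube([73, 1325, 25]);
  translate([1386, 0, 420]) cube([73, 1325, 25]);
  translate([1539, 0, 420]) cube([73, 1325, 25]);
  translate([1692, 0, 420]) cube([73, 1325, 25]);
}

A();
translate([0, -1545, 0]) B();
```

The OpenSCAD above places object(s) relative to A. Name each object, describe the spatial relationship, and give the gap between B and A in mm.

A is an I-beam. B is a bed frame. The bed frame is on the floor beside the I-beam on its −y side. The gap between the bed frame and the I-beam is 220 mm.

The bed frame's nearest face is 220 mm from the I-beam's −y face.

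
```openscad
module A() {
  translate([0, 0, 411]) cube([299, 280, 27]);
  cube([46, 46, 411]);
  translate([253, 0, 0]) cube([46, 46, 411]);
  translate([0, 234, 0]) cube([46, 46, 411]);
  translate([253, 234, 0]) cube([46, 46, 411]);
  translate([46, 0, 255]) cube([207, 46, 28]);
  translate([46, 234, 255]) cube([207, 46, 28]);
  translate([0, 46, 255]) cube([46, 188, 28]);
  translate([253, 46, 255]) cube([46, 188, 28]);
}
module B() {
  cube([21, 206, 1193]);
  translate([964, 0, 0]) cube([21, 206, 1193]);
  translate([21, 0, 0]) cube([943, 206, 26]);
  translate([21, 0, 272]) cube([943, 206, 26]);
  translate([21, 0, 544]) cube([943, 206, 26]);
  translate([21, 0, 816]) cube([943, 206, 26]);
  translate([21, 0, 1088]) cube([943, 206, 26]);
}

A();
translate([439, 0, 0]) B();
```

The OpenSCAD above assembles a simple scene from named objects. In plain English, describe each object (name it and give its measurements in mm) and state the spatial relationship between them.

A is a four-legged stool. The seat is a 299×280×27 mm slab whose top surface is at z = 438 mm; four square legs, each 46×46 mm in cross-section, run from the floor (z = 0) to the underside of the seat, each flush with a corner of the seat. Four stretchers, 46 mm wide and 28 mm tall, connect adjacent legs with their undersides at z = 255 mm, each running between the inner faces of the legs it joins and aligned with the legs' outer faces on the other axis.

B is a bookshelf 985 mm wide overall, 206 mm deep and 1193 mm tall. The two sides are 21 mm thick vertical panels. 5 horizontal shelves of 26 mm thickness span between the inner faces of the sides; the lowest shelf sits on the floor and shelves are stacked with a clear vertical gap of 246 mm between each pair.

The bookshelf is on the floor beside the stool on its +x side.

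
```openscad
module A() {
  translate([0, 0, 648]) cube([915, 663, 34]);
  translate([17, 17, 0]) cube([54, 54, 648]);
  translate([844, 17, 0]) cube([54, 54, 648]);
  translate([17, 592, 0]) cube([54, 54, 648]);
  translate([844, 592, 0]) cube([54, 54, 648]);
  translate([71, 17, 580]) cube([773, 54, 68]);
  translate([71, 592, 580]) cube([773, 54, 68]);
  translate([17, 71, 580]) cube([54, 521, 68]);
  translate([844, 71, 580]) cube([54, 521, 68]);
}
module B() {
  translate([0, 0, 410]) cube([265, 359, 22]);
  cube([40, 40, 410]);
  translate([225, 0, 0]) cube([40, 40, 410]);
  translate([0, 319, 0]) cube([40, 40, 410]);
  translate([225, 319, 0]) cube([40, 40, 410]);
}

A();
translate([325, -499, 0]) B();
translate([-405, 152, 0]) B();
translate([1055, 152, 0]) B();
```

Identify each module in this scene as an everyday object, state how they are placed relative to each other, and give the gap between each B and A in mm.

A is a table. B is a stool. Three stools sit around the table at the −y, −x, +x sides. The gap between each stool and the table is 140 mm.

Each stool's nearest face is 140 mm from the table's bounding box.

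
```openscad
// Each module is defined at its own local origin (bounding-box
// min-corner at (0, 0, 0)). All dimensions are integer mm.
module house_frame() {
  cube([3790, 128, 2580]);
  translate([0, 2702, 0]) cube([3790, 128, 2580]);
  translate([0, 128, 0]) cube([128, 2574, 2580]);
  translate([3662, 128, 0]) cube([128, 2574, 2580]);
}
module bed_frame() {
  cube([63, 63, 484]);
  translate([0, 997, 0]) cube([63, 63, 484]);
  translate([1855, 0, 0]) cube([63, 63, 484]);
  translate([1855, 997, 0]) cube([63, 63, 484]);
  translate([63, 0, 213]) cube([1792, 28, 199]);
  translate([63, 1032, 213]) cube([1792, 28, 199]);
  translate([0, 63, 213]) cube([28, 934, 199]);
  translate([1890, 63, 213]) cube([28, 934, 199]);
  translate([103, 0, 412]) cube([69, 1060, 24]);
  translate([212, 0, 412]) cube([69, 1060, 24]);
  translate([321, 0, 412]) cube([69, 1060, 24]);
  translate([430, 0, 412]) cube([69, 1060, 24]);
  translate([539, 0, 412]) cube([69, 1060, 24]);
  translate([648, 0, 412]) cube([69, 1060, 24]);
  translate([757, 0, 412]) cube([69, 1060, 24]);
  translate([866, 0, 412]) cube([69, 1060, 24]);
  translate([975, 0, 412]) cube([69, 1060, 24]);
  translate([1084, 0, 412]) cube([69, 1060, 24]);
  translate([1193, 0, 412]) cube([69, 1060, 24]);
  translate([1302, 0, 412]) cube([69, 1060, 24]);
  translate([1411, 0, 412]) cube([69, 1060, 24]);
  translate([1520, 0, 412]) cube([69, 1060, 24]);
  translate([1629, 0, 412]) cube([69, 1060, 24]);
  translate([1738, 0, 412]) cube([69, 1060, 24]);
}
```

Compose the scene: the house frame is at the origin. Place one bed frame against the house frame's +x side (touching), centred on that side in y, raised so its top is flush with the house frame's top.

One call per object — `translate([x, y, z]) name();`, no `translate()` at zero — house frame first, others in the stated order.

house_frame();
translate([3790, 885, 2096]) bed_frame();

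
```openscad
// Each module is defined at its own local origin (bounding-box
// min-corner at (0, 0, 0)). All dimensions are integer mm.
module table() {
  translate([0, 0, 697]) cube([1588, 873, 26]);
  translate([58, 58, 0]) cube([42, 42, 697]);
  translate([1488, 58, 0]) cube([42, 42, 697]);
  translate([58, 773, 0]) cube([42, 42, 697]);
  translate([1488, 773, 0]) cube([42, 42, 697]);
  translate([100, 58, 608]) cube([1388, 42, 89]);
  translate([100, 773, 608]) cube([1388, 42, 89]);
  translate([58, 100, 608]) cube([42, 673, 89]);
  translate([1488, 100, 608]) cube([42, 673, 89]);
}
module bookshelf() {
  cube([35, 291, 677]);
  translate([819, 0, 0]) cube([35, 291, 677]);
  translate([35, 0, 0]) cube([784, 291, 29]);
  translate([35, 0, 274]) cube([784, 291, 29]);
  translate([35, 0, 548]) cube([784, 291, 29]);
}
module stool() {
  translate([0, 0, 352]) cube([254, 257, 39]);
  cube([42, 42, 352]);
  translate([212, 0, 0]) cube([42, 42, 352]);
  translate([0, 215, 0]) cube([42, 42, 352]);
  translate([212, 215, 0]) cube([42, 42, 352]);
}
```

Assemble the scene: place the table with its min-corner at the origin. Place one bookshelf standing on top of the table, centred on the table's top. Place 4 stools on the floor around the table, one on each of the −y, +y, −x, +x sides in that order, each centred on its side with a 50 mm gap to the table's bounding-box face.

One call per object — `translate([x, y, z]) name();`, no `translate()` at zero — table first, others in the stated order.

table();
translate([367, 291, 723]) bookshelf();
translate([667, -307, 0]) stool();
translate([667, 923, 0]) stool();
translate([-304, 308, 0]) stool();
translate([1638, 308, 0]) stool();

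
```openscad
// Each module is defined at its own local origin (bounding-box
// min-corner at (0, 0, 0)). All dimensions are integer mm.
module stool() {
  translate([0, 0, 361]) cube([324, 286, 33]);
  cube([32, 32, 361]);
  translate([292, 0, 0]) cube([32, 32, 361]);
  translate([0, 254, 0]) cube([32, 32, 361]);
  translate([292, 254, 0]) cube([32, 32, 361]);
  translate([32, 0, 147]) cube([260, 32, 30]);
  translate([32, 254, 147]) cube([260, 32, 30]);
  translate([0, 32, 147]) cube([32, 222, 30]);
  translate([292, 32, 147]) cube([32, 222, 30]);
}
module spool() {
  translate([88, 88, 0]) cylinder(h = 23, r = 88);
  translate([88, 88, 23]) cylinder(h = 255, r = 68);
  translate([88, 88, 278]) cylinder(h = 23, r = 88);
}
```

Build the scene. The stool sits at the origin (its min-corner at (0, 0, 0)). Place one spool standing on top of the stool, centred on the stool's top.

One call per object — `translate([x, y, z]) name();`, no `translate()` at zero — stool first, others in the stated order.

stool();
translate([74, 55, 394]) spool();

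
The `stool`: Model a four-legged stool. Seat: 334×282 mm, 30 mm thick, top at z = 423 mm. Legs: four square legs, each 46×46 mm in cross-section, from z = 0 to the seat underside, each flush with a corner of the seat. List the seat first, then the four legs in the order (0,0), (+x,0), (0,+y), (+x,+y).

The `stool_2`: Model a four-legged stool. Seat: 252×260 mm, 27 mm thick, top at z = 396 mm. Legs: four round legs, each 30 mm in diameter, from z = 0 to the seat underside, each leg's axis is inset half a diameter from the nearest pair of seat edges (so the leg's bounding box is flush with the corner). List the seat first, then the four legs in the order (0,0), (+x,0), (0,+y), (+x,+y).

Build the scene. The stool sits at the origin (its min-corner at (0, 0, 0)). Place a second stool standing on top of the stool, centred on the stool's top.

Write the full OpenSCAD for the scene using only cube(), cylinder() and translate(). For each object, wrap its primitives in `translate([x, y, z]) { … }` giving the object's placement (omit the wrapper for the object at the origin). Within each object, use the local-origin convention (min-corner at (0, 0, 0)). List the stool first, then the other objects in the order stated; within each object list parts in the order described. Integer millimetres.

translate([0, 0, 393]) cube([334, 282, 30]);
cube([46, 46, 393]);
translate([288, 0, 0]) cube([46, 46, 393]);
translate([0, 236, 0]) cube([46, 46, 393]);
translate([288, 236, 0]) cube([46, 46, 393]);
translate([41, 11, 423]) {
  translate([0, 0, 369]) cube([252, 260, 27]);
  translate([15, 15, 0]) cylinder(h = 369, r = 15);
  translate([237, 15, 0]) cylinder(h = 369, r = 15);
  translate([15, 245, 0]) cylinder(h = 369, r = 15);
  translate([237, 245, 0]) cylinder(h = 369, r = 15);
}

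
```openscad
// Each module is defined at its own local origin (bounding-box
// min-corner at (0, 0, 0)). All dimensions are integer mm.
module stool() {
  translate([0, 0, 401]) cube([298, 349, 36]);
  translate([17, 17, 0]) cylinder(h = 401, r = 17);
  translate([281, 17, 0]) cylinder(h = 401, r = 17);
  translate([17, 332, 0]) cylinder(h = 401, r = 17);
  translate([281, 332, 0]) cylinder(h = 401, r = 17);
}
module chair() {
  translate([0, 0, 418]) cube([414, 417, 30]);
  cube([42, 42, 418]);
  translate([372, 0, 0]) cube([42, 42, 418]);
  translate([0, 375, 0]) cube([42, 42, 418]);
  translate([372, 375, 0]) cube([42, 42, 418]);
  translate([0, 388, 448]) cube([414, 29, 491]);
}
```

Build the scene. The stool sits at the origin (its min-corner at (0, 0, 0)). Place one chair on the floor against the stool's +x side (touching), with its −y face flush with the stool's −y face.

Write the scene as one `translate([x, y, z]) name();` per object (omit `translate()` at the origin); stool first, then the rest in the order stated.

stool();
translate([298, 0, 0]) chair();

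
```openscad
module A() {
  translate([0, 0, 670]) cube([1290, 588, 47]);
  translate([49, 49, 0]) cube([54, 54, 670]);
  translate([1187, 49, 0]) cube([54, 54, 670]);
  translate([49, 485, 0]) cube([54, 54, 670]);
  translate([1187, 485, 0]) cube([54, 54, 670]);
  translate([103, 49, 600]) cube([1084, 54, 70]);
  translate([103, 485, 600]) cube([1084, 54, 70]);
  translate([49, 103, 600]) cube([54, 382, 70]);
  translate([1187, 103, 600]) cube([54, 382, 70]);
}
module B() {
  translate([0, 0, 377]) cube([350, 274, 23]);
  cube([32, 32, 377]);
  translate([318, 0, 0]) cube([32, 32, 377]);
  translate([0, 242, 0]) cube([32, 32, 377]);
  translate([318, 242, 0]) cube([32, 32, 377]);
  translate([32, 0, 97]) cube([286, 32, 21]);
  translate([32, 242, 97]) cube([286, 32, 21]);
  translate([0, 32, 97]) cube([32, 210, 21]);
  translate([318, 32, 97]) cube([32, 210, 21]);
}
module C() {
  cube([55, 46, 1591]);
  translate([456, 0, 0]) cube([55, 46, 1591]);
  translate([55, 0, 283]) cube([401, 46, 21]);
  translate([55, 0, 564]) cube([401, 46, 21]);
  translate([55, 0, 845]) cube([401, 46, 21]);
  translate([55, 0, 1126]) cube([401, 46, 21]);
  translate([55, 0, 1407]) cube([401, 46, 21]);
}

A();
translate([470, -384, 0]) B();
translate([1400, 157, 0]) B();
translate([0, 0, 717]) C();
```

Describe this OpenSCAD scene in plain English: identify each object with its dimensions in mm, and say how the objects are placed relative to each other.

A is a table with a 1290×588 mm rectangular top, 47 mm thick, top surface at z = 717 mm, supported by four 54×54 mm square legs, each inset 49 mm from the nearest pair of top edges, running from the floor. Four apron rails, 54 mm thick and 70 mm tall, run between adjacent legs with their top edges flush with the underside of the top and their outer faces flush with the legs' outer faces.

B is a four-legged stool. The seat is a 350×274×23 mm slab whose top surface is at z = 400 mm; four square legs, each 32×32 mm in cross-section, run from the floor (z = 0) to the underside of the seat, each flush with a corner of the seat. Four stretchers, 32 mm wide and 21 mm tall, connect adjacent legs with their undersides at z = 97 mm, each running between the inner faces of the legs it joins and aligned with the legs' outer faces on the other axis.

C is a wooden ladder with two side rails of 55×46 mm section and 1591 mm height, set 511 mm apart overall. Between them run 5 rectangular rungs (46 mm deep, 21 mm thick), front faces flush with the rails' −y face. The bottom of the first rung is 283 mm above the floor and each subsequent rung is 281 mm higher than the one below.

Two stools sit around the table at the −y, +x sides. The ladder is on top of the table.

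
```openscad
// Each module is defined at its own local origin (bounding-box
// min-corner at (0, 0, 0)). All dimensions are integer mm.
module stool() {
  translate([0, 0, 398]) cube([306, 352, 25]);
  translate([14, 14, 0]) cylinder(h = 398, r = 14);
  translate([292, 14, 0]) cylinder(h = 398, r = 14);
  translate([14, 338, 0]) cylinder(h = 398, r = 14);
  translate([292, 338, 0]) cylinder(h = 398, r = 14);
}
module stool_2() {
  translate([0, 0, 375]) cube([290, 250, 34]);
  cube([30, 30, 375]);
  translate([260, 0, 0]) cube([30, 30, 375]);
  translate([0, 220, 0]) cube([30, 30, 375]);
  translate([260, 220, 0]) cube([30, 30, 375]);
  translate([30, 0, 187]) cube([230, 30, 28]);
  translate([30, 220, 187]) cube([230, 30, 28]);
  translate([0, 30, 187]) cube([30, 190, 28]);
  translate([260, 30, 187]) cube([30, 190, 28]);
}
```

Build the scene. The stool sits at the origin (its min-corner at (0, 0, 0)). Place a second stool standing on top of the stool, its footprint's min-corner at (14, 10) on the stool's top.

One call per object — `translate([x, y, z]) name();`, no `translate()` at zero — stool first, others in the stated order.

stool();
translate([14, 10, 423]) stool_2();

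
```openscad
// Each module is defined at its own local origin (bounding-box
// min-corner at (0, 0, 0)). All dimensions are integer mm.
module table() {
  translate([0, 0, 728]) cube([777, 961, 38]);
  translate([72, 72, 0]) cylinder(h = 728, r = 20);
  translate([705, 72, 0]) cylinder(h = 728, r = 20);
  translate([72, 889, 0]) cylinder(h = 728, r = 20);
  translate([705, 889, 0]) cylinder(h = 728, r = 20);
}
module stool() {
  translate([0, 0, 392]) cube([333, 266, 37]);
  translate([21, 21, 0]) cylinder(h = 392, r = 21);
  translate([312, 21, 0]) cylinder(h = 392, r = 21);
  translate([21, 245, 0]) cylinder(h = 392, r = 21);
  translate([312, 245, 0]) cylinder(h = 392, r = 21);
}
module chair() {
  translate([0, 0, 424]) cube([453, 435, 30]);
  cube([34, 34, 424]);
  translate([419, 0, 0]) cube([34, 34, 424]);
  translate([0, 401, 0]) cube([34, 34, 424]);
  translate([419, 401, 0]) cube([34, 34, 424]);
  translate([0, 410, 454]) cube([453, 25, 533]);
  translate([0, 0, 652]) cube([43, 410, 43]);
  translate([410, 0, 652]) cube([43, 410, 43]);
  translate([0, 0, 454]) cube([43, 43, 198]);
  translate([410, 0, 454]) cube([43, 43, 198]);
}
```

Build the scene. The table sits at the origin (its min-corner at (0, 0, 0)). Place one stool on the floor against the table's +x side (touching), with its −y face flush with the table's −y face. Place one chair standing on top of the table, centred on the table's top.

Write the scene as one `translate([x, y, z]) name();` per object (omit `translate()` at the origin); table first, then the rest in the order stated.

table();
translate([777, 0, 0]) stool();
translate([162, 263, 766]) chair();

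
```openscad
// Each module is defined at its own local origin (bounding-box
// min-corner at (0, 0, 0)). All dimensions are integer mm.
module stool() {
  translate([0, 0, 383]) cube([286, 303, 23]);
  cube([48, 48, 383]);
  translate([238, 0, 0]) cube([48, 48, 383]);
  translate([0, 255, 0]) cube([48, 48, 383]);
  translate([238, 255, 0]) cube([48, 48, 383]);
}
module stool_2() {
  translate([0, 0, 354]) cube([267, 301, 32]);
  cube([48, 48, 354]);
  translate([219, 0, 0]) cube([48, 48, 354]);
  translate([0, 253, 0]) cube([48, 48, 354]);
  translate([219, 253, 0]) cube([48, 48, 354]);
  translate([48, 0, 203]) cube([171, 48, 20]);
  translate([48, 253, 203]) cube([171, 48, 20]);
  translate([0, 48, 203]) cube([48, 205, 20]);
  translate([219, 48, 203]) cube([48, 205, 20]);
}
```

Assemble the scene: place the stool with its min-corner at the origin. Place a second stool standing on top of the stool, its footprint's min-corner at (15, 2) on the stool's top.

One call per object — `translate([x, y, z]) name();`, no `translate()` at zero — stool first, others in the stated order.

stool();
translate([15, 2, 406]) stool_2();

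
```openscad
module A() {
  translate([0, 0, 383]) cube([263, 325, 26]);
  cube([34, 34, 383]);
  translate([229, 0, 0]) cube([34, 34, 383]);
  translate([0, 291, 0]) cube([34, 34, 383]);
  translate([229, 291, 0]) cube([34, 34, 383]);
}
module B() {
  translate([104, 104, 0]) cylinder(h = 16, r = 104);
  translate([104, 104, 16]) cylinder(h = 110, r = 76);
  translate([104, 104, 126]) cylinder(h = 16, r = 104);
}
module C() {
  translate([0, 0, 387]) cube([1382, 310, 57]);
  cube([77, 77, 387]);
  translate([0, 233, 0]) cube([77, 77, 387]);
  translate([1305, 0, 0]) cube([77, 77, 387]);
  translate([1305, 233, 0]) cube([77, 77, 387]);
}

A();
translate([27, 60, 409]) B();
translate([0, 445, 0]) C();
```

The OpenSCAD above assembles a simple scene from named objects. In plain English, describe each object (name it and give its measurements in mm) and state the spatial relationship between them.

A is a simple wooden stool: a rectangular seat 263 mm (x) by 325 mm (y), 26 mm thick, top face at z = 409 mm, on four square legs, each 34×34 mm in cross-section. The legs rest on z = 0, each flush with a corner of the seat.

B is a spool: two coaxial disc flanges of radius 104 mm and thickness 16 mm, joined by a core cylinder of radius 76 mm and height 110 mm. The lower flange rests on z = 0 and the three cylinders share a vertical axis.

C is a bench: a 1382×310 mm seat slab, 57 mm thick, top at z = 444 mm, on four 77×77 mm square legs flush with the seat corners and standing on z = 0.

The spool is on top of the stool. The bench is on the floor beside the stool on its +y side.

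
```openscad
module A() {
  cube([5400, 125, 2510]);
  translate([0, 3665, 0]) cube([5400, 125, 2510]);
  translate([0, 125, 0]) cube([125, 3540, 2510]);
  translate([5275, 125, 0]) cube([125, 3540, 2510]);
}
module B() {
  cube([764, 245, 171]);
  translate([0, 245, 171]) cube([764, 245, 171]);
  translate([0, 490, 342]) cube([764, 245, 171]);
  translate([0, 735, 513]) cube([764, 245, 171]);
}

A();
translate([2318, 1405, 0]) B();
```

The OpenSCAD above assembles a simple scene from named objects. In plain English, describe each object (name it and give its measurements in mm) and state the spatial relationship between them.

A is a box-shaped house frame (walls only): outside footprint 5400×3790 mm, wall height 2510 mm, wall thickness 125 mm. The two y-facing walls run the full x-width; the two x-facing walls fit between the inner faces of the y-facing walls.

B is a run of 4 identical solid stair steps. Each tread is 764×245 mm and each step block is 171 mm high. Step 1 rests on the floor; step k is offset from step 1 by (k−1)×245 mm in y and (k−1)×171 mm in z.

The staircase sits inside the house frame, centred.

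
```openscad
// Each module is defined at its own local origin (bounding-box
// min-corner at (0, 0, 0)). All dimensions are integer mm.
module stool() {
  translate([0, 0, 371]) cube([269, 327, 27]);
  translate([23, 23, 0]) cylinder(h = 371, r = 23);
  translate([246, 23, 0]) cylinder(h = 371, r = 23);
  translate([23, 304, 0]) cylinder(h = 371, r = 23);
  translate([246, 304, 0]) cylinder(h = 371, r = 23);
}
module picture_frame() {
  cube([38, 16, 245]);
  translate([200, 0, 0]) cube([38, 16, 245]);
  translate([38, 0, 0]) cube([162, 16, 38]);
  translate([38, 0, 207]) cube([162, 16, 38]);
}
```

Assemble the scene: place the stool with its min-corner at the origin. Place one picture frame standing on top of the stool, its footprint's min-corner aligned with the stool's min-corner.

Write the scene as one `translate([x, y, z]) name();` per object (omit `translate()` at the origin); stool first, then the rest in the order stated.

stool();
translate([0, 0, 398]) picture_frame();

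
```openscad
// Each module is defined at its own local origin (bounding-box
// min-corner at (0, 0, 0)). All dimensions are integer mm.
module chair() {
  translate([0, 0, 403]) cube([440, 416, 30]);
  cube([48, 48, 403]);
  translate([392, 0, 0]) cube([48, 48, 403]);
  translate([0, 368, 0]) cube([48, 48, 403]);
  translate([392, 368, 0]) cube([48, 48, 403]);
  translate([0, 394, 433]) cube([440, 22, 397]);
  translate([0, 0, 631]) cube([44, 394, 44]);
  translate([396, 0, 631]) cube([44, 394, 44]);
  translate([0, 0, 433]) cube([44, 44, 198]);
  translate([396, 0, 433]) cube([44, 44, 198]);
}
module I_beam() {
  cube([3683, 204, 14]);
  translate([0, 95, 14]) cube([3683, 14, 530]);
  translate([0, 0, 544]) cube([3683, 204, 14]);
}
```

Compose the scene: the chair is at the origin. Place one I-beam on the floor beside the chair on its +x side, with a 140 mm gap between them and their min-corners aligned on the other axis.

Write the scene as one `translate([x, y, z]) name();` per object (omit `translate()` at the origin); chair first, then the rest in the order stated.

chair();
translate([580, 0, 0]) I_beam();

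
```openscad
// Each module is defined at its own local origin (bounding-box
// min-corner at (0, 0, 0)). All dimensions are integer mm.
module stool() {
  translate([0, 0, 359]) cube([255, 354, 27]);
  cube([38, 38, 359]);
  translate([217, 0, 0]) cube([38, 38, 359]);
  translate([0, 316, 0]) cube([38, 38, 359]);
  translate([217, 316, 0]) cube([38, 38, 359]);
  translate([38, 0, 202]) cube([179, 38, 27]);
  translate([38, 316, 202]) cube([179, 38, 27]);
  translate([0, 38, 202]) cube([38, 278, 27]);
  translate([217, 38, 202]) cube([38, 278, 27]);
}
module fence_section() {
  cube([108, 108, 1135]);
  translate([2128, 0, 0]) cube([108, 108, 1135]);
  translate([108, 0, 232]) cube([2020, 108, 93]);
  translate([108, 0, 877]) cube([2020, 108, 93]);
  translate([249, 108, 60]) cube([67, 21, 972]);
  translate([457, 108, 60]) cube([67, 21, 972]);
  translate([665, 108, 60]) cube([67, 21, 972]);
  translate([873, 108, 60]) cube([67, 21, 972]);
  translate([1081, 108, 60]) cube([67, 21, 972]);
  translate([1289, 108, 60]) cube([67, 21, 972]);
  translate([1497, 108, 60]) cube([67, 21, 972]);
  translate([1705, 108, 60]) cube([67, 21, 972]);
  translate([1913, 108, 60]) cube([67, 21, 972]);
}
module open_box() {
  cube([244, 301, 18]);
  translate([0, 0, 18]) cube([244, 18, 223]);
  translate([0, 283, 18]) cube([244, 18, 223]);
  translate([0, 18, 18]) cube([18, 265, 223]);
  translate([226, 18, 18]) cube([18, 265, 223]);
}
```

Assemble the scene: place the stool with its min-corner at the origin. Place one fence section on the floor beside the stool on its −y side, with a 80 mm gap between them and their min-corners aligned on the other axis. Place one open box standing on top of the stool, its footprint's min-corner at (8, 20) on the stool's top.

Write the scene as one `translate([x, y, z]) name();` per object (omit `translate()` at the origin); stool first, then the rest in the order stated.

stool();
translate([0, -209, 0]) fence_section();
translate([8, 20, 386]) open_box();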